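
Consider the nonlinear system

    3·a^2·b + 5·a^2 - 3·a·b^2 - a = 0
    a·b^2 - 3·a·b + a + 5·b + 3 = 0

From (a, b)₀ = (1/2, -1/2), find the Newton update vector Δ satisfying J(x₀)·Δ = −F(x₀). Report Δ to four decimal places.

(-4.5000, 3.5000)

At (1/2, -1/2): F = (0.0000, 1.8750).
Jacobian J = [[6·a·b + 10·a - 3·b^2 - 1, 3·a^2 - 6·a·b], [b^2 - 3·b + 1, 2·a·b - 3·a + 5]].
At the point, J = [[1.7500, 2.2500], [2.7500, 3.0000]] (det J = -0.9375).
Solving J·Δ = −F gives Δ = (-4.5000, 3.5000).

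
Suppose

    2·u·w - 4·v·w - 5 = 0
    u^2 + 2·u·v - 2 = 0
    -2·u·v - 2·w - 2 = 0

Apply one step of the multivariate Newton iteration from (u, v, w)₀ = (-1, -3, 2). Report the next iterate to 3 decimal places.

At (-1, -3, 2): F = (15.000, 5.000, -12.000).
Jacobian J = [[2·w, -4·w, 2·u - 4·v], [2·u + 2·v, 2·u, 0], [-2·v, -2·u, -2]].
At the point, J = [[4.000, -8.000, 10.000], [-8.000, -2.000, 0.000], [6.000, 2.000, -2.000]] (det J = 104.000).
Solving J·Δ = −F gives Δ = (1.538, -3.654, -5.038).
Then the next iterate is (u, v, w)₁ = (0.538, -6.654, -3.038).

(0.538, -6.654, -3.038)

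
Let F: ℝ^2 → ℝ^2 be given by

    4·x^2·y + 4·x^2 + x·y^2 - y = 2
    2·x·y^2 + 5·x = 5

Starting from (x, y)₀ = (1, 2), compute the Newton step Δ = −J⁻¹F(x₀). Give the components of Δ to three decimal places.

(-0.301, -0.511)

At (1, 2): F = (12.000, 8.000).
Jacobian J = [[8·x·y + 8·x + y^2, 4·x^2 + 2·x·y - 1], [2·y^2 + 5, 4·x·y]].
At the point, J = [[28.000, 7.000], [13.000, 8.000]] (det J = 133.000).
Solving J·Δ = −F gives Δ = (-0.301, -0.511).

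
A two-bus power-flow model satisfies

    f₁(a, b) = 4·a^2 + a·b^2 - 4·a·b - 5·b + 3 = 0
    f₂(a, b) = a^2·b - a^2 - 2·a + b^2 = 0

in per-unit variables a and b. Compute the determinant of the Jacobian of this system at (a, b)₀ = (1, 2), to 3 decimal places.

20.000

J = [[8·a + b^2 - 4·b, 2·a·b - 4·a - 5], [2·a·b - 2·a - 2, a^2 + 2·b]].
At the point, J = [[4.000, -5.000], [0.000, 5.000]].
det J = 20.000.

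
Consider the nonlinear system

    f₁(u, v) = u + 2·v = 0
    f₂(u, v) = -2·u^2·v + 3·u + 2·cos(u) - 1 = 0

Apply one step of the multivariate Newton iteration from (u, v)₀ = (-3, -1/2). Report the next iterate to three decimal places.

At (-3, -1/2): F = (-4.000, -2.97998).
Jacobian J = [[1, 2], [-4·u·v - 2·sin(u) + 3, -2·u^2]].
At the point, J = [[1.000, 2.000], [-2.71776, -18.000]] (det J = -12.56448).
Solving J·Δ = −F gives Δ = (6.205, -1.102).
Then the next iterate is (u, v)₁ = (3.205, -1.602).

(3.205, -1.602)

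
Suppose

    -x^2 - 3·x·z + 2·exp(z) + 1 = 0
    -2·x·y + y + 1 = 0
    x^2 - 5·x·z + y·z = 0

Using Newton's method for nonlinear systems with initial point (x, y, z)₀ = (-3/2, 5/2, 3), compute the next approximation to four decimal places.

(-0.5497, 0.9378, 1.9541)

At (-3/2, 5/2, 3): F = (52.421074, 11.0000, 32.2500).
Jacobian J = [[-2·x - 3·z, 0, -3·x + 2·exp(z)], [-2·y, -2·x + 1, 0], [2·x - 5·z, z, -5·x + y]].
At the point, J = [[-6.0000, 0.0000, 44.671074], [-5.0000, 4.0000, 0.0000], [-18.0000, 3.0000, 10.0000]] (det J = 2306.251209).
Solving J·Δ = −F gives Δ = (0.9503, -1.5622, -1.0459).
Then the next iterate is (x, y, z)₁ = (-0.5497, 0.9378, 1.9541).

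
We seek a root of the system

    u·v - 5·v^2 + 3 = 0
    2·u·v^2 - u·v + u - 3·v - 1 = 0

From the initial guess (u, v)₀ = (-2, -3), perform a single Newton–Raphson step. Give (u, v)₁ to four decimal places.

At (-2, -3): F = (-36.0000, -36.0000).
Jacobian J = [[v, u - 10·v], [2·v^2 - v + 1, 4·u·v - u - 3]].
At the point, J = [[-3.0000, 28.0000], [22.0000, 23.0000]] (det J = -685.0000).
Solving J·Δ = −F gives Δ = (0.2628, 1.3139).
Then the next iterate is (u, v)₁ = (-1.7372, -1.6861).

(-1.7372, -1.6861)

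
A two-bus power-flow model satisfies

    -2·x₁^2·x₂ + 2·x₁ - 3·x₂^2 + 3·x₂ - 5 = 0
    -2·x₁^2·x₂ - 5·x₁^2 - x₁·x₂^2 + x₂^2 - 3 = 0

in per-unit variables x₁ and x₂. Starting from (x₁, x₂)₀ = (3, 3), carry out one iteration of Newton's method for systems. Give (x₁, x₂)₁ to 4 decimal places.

At (3, 3): F = (-71.0000, -120.0000).
Jacobian J = [[-4·x₁·x₂ + 2, -2·x₁^2 - 6·x₂ + 3], [-4·x₁·x₂ - 10·x₁ - x₂^2, -2·x₁^2 - 2·x₁·x₂ + 2·x₂]].
At the point, J = [[-34.0000, -33.0000], [-75.0000, -30.0000]] (det J = -1455.0000).
Solving J·Δ = −F gives Δ = (-1.2577, -0.8557).
Then the next iterate is (x₁, x₂)₁ = (1.7423, 2.1443).

(1.7423, 2.1443)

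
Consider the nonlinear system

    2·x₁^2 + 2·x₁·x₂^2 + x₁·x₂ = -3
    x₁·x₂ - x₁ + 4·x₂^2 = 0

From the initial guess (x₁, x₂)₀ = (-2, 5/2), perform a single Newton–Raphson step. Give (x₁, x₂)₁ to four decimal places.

(-2.8931, 1.3522)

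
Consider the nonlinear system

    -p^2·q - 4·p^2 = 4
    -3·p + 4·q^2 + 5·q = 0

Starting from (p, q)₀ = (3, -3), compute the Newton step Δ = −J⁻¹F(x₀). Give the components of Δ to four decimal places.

(-4.0805, 1.2759)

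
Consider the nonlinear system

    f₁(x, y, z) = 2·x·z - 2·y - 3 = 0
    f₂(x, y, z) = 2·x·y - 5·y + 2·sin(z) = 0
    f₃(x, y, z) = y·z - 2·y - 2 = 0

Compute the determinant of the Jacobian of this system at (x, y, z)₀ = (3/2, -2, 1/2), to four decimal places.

J = [[2·z, -2, 2·x], [2·y, 2·x - 5, 2·cos(z)], [0, z - 2, y]].
At the point, J = [[1.0000, -2.0000, 3.0000], [-4.0000, -2.0000, 1.755165], [0.0000, -1.5000, -2.0000]].
det J = 40.6327.

40.6327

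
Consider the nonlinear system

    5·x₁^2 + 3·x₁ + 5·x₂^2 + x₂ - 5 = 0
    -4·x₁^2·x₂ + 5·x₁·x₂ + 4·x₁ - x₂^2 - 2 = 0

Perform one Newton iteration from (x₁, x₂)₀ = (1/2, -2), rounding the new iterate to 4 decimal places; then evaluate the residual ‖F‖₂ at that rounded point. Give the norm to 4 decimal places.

7.3212

At (1/2, -2): F = (15.7500, -7.0000).
Jacobian J = [[10·x₁ + 3, 10·x₂ + 1], [-8·x₁·x₂ + 5·x₂ + 4, -4·x₁^2 + 5·x₁ - 2·x₂]].
At the point, J = [[8.0000, -19.0000], [2.0000, 5.5000]] (det J = 82.0000).
Solving J·Δ = −F gives Δ = (0.5655, 1.0671).
Then the next iterate is (x₁, x₂)₁ = (1.0655, -0.9329).
Re-evaluating at (1.0655, -0.9329): F = (7.291563, 0.658122), so ‖F‖₂ = 7.3212.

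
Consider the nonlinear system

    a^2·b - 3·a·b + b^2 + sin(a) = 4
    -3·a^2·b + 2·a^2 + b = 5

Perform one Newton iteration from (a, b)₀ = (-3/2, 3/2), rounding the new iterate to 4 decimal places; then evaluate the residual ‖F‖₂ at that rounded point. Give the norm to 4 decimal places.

4.7786

At (-3/2, 3/2): F = (7.377505, -9.1250).
Jacobian J = [[2·a·b - 3·b + cos(a), a^2 - 3·a + 2·b], [-6·a·b + 4·a, -3·a^2 + 1]].
At the point, J = [[-8.929263, 9.7500], [7.5000, -5.7500]] (det J = -21.781739).
Solving J·Δ = −F gives Δ = (2.1370, 1.2005).
Then the next iterate is (a, b)₁ = (0.6370, 2.7005).
Re-evaluating at (0.6370, 2.7005): F = (-0.177390, -4.775300), so ‖F‖₂ = 4.7786.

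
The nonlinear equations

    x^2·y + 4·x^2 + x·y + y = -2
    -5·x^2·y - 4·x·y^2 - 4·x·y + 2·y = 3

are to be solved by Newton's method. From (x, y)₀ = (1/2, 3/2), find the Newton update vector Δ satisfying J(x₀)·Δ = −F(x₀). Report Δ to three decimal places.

(-2.143, 5.357)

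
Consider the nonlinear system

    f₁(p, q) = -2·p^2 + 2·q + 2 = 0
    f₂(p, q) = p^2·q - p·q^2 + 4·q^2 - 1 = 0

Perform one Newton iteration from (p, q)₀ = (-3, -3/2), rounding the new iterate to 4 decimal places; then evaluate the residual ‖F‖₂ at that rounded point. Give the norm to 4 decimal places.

At (-3, -3/2): F = (-19.0000, 1.2500).
Jacobian J = [[-4·p, 2], [2·p·q - q^2, p^2 - 2·p·q + 8·q]].
At the point, J = [[12.0000, 2.0000], [6.7500, -12.0000]] (det J = -157.5000).
Solving J·Δ = −F gives Δ = (1.4317, 0.9095).
Then the next iterate is (p, q)₁ = (-1.5683, -0.5905).
Re-evaluating at (-1.5683, -0.5905): F = (-4.100130, -0.510761), so ‖F‖₂ = 4.1318.

4.1318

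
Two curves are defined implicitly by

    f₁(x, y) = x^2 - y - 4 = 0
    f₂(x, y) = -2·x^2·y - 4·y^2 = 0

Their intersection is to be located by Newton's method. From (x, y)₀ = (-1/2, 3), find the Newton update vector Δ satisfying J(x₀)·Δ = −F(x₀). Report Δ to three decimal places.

(-4.193, -2.557)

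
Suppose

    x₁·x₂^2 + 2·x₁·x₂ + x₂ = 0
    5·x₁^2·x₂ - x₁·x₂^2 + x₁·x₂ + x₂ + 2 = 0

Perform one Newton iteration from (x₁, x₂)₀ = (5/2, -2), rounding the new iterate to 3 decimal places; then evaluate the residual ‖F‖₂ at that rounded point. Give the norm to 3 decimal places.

13.297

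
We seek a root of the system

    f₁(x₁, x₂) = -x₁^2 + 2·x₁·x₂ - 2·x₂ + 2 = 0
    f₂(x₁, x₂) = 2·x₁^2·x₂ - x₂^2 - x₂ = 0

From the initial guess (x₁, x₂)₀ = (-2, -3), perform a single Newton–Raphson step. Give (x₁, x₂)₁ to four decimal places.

(-2.2373, -0.2542)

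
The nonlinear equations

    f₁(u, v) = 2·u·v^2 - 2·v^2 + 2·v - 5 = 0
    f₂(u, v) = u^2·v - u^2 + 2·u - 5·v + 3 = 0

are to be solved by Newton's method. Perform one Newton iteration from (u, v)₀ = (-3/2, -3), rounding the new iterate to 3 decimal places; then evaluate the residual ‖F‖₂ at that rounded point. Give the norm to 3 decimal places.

14.925

At (-3/2, -3): F = (-56.000, 6.000).
Jacobian J = [[2·v^2, 4·u·v - 4·v + 2], [2·u·v - 2·u + 2, u^2 - 5]].
At the point, J = [[18.000, 32.000], [14.000, -2.750]] (det J = -497.500).
Solving J·Δ = −F gives Δ = (-0.076, 1.793).
Then the next iterate is (u, v)₁ = (-1.576, -1.207).
Re-evaluating at (-1.576, -1.207): F = (-14.91969, 0.40131), so ‖F‖₂ = 14.925.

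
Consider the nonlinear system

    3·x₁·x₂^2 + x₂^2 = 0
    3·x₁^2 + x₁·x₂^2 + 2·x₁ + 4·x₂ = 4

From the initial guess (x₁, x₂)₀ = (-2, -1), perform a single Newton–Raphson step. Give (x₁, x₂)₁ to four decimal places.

(-1.8246, -0.5526)

At (-2, -1): F = (-5.0000, -2.0000).
Jacobian J = [[3·x₂^2, 6·x₁·x₂ + 2·x₂], [6·x₁ + x₂^2 + 2, 2·x₁·x₂ + 4]].
At the point, J = [[3.0000, 10.0000], [-9.0000, 8.0000]] (det J = 114.0000).
Solving J·Δ = −F gives Δ = (0.1754, 0.4474).
Then the next iterate is (x₁, x₂)₁ = (-1.8246, -0.5526).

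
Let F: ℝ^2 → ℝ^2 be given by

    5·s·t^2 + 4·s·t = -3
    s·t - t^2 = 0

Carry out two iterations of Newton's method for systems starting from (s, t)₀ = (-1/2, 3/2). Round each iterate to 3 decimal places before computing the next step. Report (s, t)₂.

(-2.356, -0.342)

At (-1/2, 3/2): F = (-5.625, -3.000).
Jacobian J = [[5·t^2 + 4·t, 10·s·t + 4·s], [t, s - 2·t]].
At the point, J = [[17.250, -9.500], [1.500, -3.500]] (det J = -46.125).
Solving J·Δ = −F gives Δ = (-0.191, -0.939).
Then the next iterate is (s, t)₁ = (-0.691, 0.561).
Round to (-0.691, 0.561) and repeat: F = (0.36203, -0.70237), J = [[3.81761, -6.64051], [0.561, -1.813]].
Δ = (-1.665, -0.903), so (s, t)₂ = (-2.356, -0.342).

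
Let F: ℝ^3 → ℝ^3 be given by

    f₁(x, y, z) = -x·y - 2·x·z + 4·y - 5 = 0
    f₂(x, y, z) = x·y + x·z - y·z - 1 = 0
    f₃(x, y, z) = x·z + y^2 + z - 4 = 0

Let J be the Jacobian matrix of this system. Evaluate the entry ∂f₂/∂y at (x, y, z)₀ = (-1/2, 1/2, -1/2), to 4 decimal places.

∂f₂/∂y = x - z.
At (-1/2, 1/2, -1/2) this is 0.0000.

0.0000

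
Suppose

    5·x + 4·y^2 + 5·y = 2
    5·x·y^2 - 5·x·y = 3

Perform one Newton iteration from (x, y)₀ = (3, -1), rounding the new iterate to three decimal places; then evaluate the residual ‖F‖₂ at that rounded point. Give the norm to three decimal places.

2.733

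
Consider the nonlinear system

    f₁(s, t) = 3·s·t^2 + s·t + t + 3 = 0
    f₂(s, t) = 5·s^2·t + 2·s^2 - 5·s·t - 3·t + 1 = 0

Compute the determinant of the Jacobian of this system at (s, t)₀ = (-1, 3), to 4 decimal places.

-672.0000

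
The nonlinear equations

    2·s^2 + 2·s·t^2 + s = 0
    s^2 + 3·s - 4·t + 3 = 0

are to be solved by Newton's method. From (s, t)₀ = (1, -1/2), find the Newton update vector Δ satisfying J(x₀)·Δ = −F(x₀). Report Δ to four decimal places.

At (1, -1/2): F = (3.5000, 9.0000).
Jacobian J = [[4·s + 2·t^2 + 1, 4·s·t], [2·s + 3, -4]].
At the point, J = [[5.5000, -2.0000], [5.0000, -4.0000]] (det J = -12.0000).
Solving J·Δ = −F gives Δ = (0.3333, 2.6667).

(0.3333, 2.6667)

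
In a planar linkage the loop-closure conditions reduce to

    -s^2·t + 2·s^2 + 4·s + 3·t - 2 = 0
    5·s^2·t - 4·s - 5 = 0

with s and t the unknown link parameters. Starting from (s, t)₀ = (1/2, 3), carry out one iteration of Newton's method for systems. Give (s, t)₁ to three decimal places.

At (1/2, 3): F = (8.750, -3.250).
Jacobian J = [[-2·s·t + 4·s + 4, -s^2 + 3], [10·s·t - 4, 5·s^2]].
At the point, J = [[3.000, 2.750], [11.000, 1.250]] (det J = -26.500).
Solving J·Δ = −F gives Δ = (0.750, -4.000).
Then the next iterate is (s, t)₁ = (1.250, -1.000).

(1.250, -1.000)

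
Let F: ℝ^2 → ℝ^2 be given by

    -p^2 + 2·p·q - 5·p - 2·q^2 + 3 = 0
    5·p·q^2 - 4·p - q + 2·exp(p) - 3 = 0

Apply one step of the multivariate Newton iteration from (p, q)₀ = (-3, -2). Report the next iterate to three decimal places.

(1.134, -2.299)

At (-3, -2): F = (13.000, -48.90043).
Jacobian J = [[-2·p + 2·q - 5, 2·p - 4·q], [5·q^2 + 2·exp(p) - 4, 10·p·q - 1]].
At the point, J = [[-3.000, 2.000], [16.09957, 59.000]] (det J = -209.19915).
Solving J·Δ = −F gives Δ = (4.134, -0.299).
Then the next iterate is (p, q)₁ = (1.134, -2.299).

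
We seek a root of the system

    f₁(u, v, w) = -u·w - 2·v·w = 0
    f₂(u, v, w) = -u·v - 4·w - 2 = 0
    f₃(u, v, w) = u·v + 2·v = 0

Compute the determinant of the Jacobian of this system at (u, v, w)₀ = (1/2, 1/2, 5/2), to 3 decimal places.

J = [[-w, -2·w, -u - 2·v], [-v, -u, -4], [v, u + 2, 0]].
At the point, J = [[-2.500, -5.000, -1.500], [-0.500, -0.500, -4.000], [0.500, 2.500, 0.000]].
det J = -13.500.

-13.500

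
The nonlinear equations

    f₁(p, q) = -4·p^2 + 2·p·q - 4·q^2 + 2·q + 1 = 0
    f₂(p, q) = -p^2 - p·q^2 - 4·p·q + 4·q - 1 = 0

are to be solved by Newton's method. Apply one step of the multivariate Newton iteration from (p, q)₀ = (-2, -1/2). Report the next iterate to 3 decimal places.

At (-2, -1/2): F = (-15.000, -10.500).
Jacobian J = [[-8·p + 2·q, 2·p - 8·q + 2], [-2·p - q^2 - 4·q, -2·p·q - 4·p + 4]].
At the point, J = [[15.000, 2.000], [5.750, 10.000]] (det J = 138.500).
Solving J·Δ = −F gives Δ = (0.931, 0.514).
Then the next iterate is (p, q)₁ = (-1.069, 0.014).

(-1.069, 0.014)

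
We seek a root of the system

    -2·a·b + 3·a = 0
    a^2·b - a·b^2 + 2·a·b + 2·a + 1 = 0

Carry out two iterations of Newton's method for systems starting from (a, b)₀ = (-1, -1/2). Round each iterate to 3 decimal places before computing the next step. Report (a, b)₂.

(-0.220, 1.268)

At (-1, -1/2): F = (-4.000, -0.250).
Jacobian J = [[-2·b + 3, -2·a], [2·a·b - b^2 + 2·b + 2, a^2 - 2·a·b + 2·a]].
At the point, J = [[4.000, 2.000], [1.750, -2.000]] (det J = -11.500).
Solving J·Δ = −F gives Δ = (0.739, 0.522).
Then the next iterate is (a, b)₁ = (-0.261, 0.022).
Round to (-0.261, 0.022) and repeat: F = (-0.77152, 0.46814), J = [[2.956, 0.522], [2.03203, -0.44240]].
Δ = (0.041, 1.246), so (a, b)₂ = (-0.220, 1.268).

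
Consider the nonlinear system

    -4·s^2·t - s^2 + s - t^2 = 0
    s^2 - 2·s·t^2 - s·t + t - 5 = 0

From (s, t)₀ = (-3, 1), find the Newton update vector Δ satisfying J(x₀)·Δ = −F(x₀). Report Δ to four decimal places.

At (-3, 1): F = (-49.0000, 14.0000).
Jacobian J = [[-8·s·t - 2·s + 1, -4·s^2 - 2·t], [2·s - 2·t^2 - t, -4·s·t - s + 1]].
At the point, J = [[31.0000, -38.0000], [-9.0000, 16.0000]] (det J = 154.0000).
Solving J·Δ = −F gives Δ = (1.6364, 0.0455).

(1.6364, 0.0455)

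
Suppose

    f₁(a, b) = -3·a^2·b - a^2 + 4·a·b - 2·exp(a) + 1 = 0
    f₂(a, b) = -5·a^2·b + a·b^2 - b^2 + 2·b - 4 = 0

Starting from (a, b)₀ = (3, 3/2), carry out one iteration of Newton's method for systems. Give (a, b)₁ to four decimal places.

(2.1026, 0.8071)

At (3, 3/2): F = (-70.671074, -64.0000).
Jacobian J = [[-6·a·b - 2·a + 4·b - 2·exp(a), -3·a^2 + 4·a], [-10·a·b + b^2, -5·a^2 + 2·a·b - 2·b + 2]].
At the point, J = [[-67.171074, -15.0000], [-42.7500, -37.0000]] (det J = 1844.079732).
Solving J·Δ = −F gives Δ = (-0.8974, -0.6929).
Then the next iterate is (a, b)₁ = (2.1026, 0.8071).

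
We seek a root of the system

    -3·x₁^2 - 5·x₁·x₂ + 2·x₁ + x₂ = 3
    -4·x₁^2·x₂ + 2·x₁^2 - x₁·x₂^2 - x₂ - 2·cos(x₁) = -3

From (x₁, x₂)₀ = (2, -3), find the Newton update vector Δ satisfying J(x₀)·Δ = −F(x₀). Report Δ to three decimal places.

At (2, -3): F = (16.000, 44.83229).
Jacobian J = [[-6·x₁ - 5·x₂ + 2, -5·x₁ + 1], [-8·x₁·x₂ + 4·x₁ - x₂^2 + 2·sin(x₁), -4·x₁^2 - 2·x₁·x₂ - 1]].
At the point, J = [[5.000, -9.000], [48.81859, -5.000]] (det J = 414.36735).
Solving J·Δ = −F gives Δ = (-0.781, 1.344).

(-0.781, 1.344)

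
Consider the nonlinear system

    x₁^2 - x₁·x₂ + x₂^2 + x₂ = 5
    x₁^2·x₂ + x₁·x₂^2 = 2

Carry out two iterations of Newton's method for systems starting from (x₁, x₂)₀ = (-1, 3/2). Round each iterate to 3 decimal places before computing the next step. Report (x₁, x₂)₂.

(-0.212, 2.337)

At (-1, 3/2): F = (1.250, -2.750).
Jacobian J = [[2·x₁ - x₂, -x₁ + 2·x₂ + 1], [2·x₁·x₂ + x₂^2, x₁^2 + 2·x₁·x₂]].
At the point, J = [[-3.500, 5.000], [-0.750, -2.000]] (det J = 10.750).
Solving J·Δ = −F gives Δ = (-1.047, -0.983).
Then the next iterate is (x₁, x₂)₁ = (-2.047, 0.517).
Round to (-2.047, 0.517) and repeat: F = (1.03280, -0.38080), J = [[-4.611, 4.081], [-1.84931, 2.07361]].
Δ = (1.835, 1.820), so (x₁, x₂)₂ = (-0.212, 2.337).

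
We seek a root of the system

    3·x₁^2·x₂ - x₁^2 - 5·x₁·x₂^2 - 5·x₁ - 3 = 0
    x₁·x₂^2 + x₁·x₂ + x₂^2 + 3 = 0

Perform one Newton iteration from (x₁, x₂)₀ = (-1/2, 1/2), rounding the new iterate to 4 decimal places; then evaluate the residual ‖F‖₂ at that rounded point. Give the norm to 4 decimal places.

At (-1/2, 1/2): F = (0.2500, 2.8750).
Jacobian J = [[6·x₁·x₂ - 2·x₁ - 5·x₂^2 - 5, 3·x₁^2 - 10·x₁·x₂], [x₂^2 + x₂, 2·x₁·x₂ + x₁ + 2·x₂]].
At the point, J = [[-6.7500, 3.2500], [0.7500, 0.0000]] (det J = -2.4375).
Solving J·Δ = −F gives Δ = (-3.8333, -8.0385).
Then the next iterate is (x₁, x₂)₁ = (-4.3333, -7.5385).
Re-evaluating at (-4.3333, -7.5385): F = (806.511855, -153.761464), so ‖F‖₂ = 821.0383.

821.0383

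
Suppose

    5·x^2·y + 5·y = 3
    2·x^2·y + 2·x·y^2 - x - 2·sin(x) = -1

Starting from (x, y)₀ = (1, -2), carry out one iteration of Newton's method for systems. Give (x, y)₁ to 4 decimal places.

(0.1845, -1.3310)

At (1, -2): F = (-23.0000, 2.317058).
Jacobian J = [[10·x·y, 5·x^2 + 5], [4·x·y + 2·y^2 - 2·cos(x) - 1, 2·x^2 + 4·x·y]].
At the point, J = [[-20.0000, 10.0000], [-2.080605, -6.0000]] (det J = 140.806046).
Solving J·Δ = −F gives Δ = (-0.8155, 0.6690).
Then the next iterate is (x, y)₁ = (0.1845, -1.3310).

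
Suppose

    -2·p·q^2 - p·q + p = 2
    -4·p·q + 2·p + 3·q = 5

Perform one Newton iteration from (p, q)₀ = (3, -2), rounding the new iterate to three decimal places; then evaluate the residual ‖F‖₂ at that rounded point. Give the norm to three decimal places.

At (3, -2): F = (-17.000, 19.000).
Jacobian J = [[-2·q^2 - q + 1, -4·p·q - p], [-4·q + 2, -4·p + 3]].
At the point, J = [[-5.000, 21.000], [10.000, -9.000]] (det J = -165.000).
Solving J·Δ = −F gives Δ = (-1.491, 0.455).
Then the next iterate is (p, q)₁ = (1.509, -1.545).
Re-evaluating at (1.509, -1.545): F = (-5.36364, 2.70862), so ‖F‖₂ = 6.009.

6.009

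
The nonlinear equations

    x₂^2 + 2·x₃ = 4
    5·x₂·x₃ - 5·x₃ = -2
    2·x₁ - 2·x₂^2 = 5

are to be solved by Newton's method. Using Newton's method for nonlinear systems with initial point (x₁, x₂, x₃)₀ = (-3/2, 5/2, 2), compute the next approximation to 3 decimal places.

(5.071, 1.764, 0.714)

At (-3/2, 5/2, 2): F = (6.250, 17.000, -20.500).
Jacobian J = [[0, 2·x₂, 2], [0, 5·x₃, 5·x₂ - 5], [2, -4·x₂, 0]].
At the point, J = [[0.000, 5.000, 2.000], [0.000, 10.000, 7.500], [2.000, -10.000, 0.000]] (det J = 35.000).
Solving J·Δ = −F gives Δ = (6.571, -0.736, -1.286).
Then the next iterate is (x₁, x₂, x₃)₁ = (5.071, 1.764, 0.714).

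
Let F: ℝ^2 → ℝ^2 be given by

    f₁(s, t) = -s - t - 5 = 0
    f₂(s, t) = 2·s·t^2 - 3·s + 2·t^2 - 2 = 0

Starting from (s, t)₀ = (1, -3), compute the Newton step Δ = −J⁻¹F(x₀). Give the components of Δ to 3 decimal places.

(-2.641, -0.359)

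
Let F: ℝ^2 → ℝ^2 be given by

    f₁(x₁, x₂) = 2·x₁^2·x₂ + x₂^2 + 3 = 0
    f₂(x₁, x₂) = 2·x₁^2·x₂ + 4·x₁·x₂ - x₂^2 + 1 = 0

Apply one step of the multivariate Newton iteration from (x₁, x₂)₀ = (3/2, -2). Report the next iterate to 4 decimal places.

(1.3963, -0.4878)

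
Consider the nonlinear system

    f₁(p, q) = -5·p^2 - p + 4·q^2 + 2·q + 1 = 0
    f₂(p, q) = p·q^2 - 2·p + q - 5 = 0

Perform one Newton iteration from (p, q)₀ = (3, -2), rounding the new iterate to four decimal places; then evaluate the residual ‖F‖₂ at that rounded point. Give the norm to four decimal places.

4.8495

At (3, -2): F = (-35.0000, -1.0000).
Jacobian J = [[-10·p - 1, 8·q + 2], [q^2 - 2, 2·p·q + 1]].
At the point, J = [[-31.0000, -14.0000], [2.0000, -11.0000]] (det J = 369.0000).
Solving J·Δ = −F gives Δ = (-1.0054, -0.2737).
Then the next iterate is (p, q)₁ = (1.9946, -2.2737).
Re-evaluating at (1.9946, -2.2737): F = (-4.755299, -0.951393), so ‖F‖₂ = 4.8495.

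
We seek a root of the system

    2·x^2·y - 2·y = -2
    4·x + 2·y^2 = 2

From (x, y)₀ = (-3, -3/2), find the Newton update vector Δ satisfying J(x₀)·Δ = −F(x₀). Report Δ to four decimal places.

At (-3, -3/2): F = (-22.0000, -9.5000).
Jacobian J = [[4·x·y, 2·x^2 - 2], [4, 4·y]].
At the point, J = [[18.0000, 16.0000], [4.0000, -6.0000]] (det J = -172.0000).
Solving J·Δ = −F gives Δ = (1.6512, -0.4826).

(1.6512, -0.4826)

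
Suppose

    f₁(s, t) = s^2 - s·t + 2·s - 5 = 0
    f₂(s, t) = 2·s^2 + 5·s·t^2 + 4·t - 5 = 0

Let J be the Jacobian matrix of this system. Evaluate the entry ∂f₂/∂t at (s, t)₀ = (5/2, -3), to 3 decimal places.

-71.000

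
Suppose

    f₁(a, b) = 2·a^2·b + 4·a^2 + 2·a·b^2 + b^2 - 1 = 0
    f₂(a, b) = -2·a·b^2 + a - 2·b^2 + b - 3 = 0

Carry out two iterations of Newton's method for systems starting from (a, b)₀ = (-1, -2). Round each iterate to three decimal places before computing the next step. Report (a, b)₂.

(3.308, 6.218)

At (-1, -2): F = (-5.000, -6.000).
Jacobian J = [[4·a·b + 8·a + 2·b^2, 2·a^2 + 4·a·b + 2·b], [-2·b^2 + 1, -4·a·b - 4·b + 1]].
At the point, J = [[8.000, 6.000], [-7.000, 1.000]] (det J = 50.000).
Solving J·Δ = −F gives Δ = (-0.620, 1.660).
Then the next iterate is (a, b)₁ = (-1.620, -0.340).
Round to (-1.620, -0.340) and repeat: F = (7.45406, -4.81666), J = [[-10.52560, 6.772], [0.76880, 0.15680]].
Δ = (4.928, 6.558), so (a, b)₂ = (3.308, 6.218).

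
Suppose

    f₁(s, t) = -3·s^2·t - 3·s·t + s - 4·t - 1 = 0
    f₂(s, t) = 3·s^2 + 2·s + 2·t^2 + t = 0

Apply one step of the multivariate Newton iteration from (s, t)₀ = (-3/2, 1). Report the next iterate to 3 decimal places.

(-1.679, -0.600)

At (-3/2, 1): F = (-8.750, 6.750).
Jacobian J = [[-6·s·t - 3·t + 1, -3·s^2 - 3·s - 4], [6·s + 2, 4·t + 1]].
At the point, J = [[7.000, -6.250], [-7.000, 5.000]] (det J = -8.750).
Solving J·Δ = −F gives Δ = (-0.179, -1.600).
Then the next iterate is (s, t)₁ = (-1.679, -0.600).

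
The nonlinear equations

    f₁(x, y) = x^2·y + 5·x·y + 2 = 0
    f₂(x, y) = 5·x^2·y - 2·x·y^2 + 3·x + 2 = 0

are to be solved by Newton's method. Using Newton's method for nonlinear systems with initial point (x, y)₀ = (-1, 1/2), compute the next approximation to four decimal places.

At (-1, 1/2): F = (0.0000, 2.0000).
Jacobian J = [[2·x·y + 5·y, x^2 + 5·x], [10·x·y - 2·y^2 + 3, 5·x^2 - 4·x·y]].
At the point, J = [[1.5000, -4.0000], [-2.5000, 7.0000]] (det J = 0.5000).
Solving J·Δ = −F gives Δ = (-16.0000, -6.0000).
Then the next iterate is (x, y)₁ = (-17.0000, -5.5000).

(-17.0000, -5.5000)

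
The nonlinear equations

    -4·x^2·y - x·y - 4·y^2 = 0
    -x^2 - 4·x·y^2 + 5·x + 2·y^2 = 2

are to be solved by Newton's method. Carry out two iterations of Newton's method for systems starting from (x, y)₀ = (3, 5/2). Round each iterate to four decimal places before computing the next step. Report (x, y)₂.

At (3, 5/2): F = (-122.5000, -58.5000).
Jacobian J = [[-8·x·y - y, -4·x^2 - x - 8·y], [-2·x - 4·y^2 + 5, -8·x·y + 4·y]].
At the point, J = [[-62.5000, -59.0000], [-26.0000, -50.0000]] (det J = 1591.0000).
Solving J·Δ = −F gives Δ = (-1.6804, -0.2962).
Then the next iterate is (x, y)₁ = (1.3196, 2.2038).
Round to (1.3196, 2.2038) and repeat: F = (-37.685369, -13.065662), J = [[-25.468876, -25.915377], [-17.066138, -14.449876]].
Δ = (2.7736, -4.1800), so (x, y)₂ = (4.0932, -1.9762).

(4.0932, -1.9762)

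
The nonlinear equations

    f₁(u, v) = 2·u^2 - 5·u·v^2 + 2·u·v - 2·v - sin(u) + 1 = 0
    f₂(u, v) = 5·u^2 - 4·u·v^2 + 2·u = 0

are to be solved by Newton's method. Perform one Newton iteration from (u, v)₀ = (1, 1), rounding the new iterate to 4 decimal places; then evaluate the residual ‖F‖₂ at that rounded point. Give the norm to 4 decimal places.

At (1, 1): F = (-2.841471, 3.0000).
Jacobian J = [[4·u - 5·v^2 + 2·v - cos(u), -10·u·v + 2·u - 2], [10·u - 4·v^2 + 2, -8·u·v]].
At the point, J = [[0.459698, -10.0000], [8.0000, -8.0000]] (det J = 76.322418).
Solving J·Δ = −F gives Δ = (-0.6909, -0.3159).
Then the next iterate is (u, v)₁ = (0.3091, 0.6841).
Re-evaluating at (0.3091, 0.6841): F = (-0.781688, 0.517288), so ‖F‖₂ = 0.9373.

0.9373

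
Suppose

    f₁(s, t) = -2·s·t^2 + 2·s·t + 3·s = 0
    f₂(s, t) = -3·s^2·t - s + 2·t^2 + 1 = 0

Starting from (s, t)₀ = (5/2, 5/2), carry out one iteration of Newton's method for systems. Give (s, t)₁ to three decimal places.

At (5/2, 5/2): F = (-11.250, -35.875).
Jacobian J = [[-2·t^2 + 2·t + 3, -4·s·t + 2·s], [-6·s·t - 1, -3·s^2 + 4·t]].
At the point, J = [[-4.500, -20.000], [-38.500, -8.750]] (det J = -730.625).
Solving J·Δ = −F gives Δ = (-0.847, -0.372).
Then the next iterate is (s, t)₁ = (1.653, 2.128).

(1.653, 2.128)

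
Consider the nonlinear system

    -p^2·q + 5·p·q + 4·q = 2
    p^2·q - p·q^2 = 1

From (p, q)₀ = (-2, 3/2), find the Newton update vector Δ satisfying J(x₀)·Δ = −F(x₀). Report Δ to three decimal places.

(1.429, 0.229)

At (-2, 3/2): F = (-17.000, 9.500).
Jacobian J = [[-2·p·q + 5·q, -p^2 + 5·p + 4], [2·p·q - q^2, p^2 - 2·p·q]].
At the point, J = [[13.500, -10.000], [-8.250, 10.000]] (det J = 52.500).
Solving J·Δ = −F gives Δ = (1.429, 0.229).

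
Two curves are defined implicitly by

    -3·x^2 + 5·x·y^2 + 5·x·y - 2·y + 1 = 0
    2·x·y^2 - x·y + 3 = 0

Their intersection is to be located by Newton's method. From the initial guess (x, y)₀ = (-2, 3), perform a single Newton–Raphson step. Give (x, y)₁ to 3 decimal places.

(0.123, 3.220)

At (-2, 3): F = (-137.000, -27.000).
Jacobian J = [[-6·x + 5·y^2 + 5·y, 10·x·y + 5·x - 2], [2·y^2 - y, 4·x·y - x]].
At the point, J = [[72.000, -72.000], [15.000, -22.000]] (det J = -504.000).
Solving J·Δ = −F gives Δ = (2.123, 0.220).
Then the next iterate is (x, y)₁ = (0.123, 3.220).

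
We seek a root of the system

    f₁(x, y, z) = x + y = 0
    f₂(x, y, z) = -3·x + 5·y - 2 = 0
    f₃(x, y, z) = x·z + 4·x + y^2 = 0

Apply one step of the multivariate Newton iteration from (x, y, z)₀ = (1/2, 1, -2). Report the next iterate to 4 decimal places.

At (1/2, 1, -2): F = (1.5000, 1.5000, 2.0000).
Jacobian J = [[1, 1, 0], [-3, 5, 0], [z + 4, 2·y, x]].
At the point, J = [[1.0000, 1.0000, 0.0000], [-3.0000, 5.0000, 0.0000], [2.0000, 2.0000, 0.5000]] (det J = 4.0000).
Solving J·Δ = −F gives Δ = (-0.7500, -0.7500, 2.0000).
Then the next iterate is (x, y, z)₁ = (-0.2500, 0.2500, 0.0000).

(-0.2500, 0.2500, 0.0000)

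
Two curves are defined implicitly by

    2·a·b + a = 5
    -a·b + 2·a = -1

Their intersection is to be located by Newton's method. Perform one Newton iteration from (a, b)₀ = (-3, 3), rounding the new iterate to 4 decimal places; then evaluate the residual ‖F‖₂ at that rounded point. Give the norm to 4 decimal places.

1.0733

At (-3, 3): F = (-26.0000, 4.0000).
Jacobian J = [[2·b + 1, 2·a], [-b + 2, -a]].
At the point, J = [[7.0000, -6.0000], [-1.0000, 3.0000]] (det J = 15.0000).
Solving J·Δ = −F gives Δ = (3.6000, -0.1333).
Then the next iterate is (a, b)₁ = (0.6000, 2.8667).
Re-evaluating at (0.6000, 2.8667): F = (-0.959960, 0.479980), so ‖F‖₂ = 1.0733.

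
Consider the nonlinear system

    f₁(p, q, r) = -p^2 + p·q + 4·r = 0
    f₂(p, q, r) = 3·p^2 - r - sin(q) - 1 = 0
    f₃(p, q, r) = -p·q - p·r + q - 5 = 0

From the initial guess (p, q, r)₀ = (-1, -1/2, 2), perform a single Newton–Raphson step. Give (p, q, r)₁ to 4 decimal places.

(-1.0898, 2.0362, 0.7928)

At (-1, -1/2, 2): F = (7.5000, 0.479426, -4.0000).
Jacobian J = [[-2·p + q, p, 4], [6·p, -cos(q), -1], [-q - r, -p + 1, -p]].
At the point, J = [[1.5000, -1.0000, 4.0000], [-6.0000, -0.877583, -1.0000], [-1.5000, 2.0000, 1.0000]] (det J = -59.081869).
Solving J·Δ = −F gives Δ = (-0.0898, 2.5362, -1.2072).
Then the next iterate is (p, q, r)₁ = (-1.0898, 2.0362, 0.7928).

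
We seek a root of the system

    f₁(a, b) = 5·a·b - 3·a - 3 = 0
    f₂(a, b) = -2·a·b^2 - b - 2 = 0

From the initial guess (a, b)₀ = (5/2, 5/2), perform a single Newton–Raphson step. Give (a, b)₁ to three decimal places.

(1.479, 1.616)

At (5/2, 5/2): F = (20.750, -35.750).
Jacobian J = [[5·b - 3, 5·a], [-2·b^2, -4·a·b - 1]].
At the point, J = [[9.500, 12.500], [-12.500, -26.000]] (det J = -90.750).
Solving J·Δ = −F gives Δ = (-1.021, -0.884).
Then the next iterate is (a, b)₁ = (1.479, 1.616).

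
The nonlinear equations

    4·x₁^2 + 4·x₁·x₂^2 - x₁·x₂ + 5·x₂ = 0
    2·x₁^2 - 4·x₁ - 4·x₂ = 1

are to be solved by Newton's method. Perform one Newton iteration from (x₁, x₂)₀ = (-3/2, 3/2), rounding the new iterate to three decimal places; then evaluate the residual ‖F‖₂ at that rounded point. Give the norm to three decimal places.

0.249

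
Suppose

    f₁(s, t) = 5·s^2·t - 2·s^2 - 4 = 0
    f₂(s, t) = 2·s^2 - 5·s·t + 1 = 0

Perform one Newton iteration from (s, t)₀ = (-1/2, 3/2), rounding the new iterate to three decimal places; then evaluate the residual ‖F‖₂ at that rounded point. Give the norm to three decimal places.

7819.224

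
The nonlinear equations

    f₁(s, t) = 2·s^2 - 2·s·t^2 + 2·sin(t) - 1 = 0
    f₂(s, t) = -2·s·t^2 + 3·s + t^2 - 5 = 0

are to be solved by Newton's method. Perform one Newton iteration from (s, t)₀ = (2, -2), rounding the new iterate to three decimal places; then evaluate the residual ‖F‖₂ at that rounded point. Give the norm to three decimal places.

5.083

At (2, -2): F = (-10.81859, -11.000).
Jacobian J = [[4·s - 2·t^2, -4·s·t + 2·cos(t)], [-2·t^2 + 3, -4·s·t + 2·t]].
At the point, J = [[0.000, 15.16771], [-5.000, 12.000]] (det J = 75.83853).
Solving J·Δ = −F gives Δ = (-0.488, 0.713).
Then the next iterate is (s, t)₁ = (1.512, -1.287).
Re-evaluating at (1.512, -1.287): F = (-3.35657, -3.81649), so ‖F‖₂ = 5.083.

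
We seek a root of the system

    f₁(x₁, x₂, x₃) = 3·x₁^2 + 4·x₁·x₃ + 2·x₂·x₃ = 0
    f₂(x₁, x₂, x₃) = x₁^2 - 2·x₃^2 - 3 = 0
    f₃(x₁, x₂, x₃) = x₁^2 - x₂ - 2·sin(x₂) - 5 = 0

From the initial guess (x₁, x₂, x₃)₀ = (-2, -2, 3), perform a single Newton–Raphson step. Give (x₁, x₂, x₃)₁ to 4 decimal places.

(-1.3254, -1.2831, 1.3585)

At (-2, -2, 3): F = (-24.0000, -17.0000, 2.818595).
Jacobian J = [[6·x₁ + 4·x₃, 2·x₃, 4·x₁ + 2·x₂], [2·x₁, 0, -4·x₃], [2·x₁, -2·cos(x₂) - 1, 0]].
At the point, J = [[0.0000, 6.0000, -12.0000], [-4.0000, 0.0000, -12.0000], [-4.0000, -0.167706, 0.0000]] (det J = 279.950096).
Solving J·Δ = −F gives Δ = (0.6746, 0.7169, -1.6415).
Then the next iterate is (x₁, x₂, x₃)₁ = (-1.3254, -1.2831, 1.3585).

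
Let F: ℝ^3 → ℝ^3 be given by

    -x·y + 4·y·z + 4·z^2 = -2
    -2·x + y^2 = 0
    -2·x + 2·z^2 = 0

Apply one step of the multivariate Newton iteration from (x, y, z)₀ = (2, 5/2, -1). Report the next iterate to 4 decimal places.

At (2, 5/2, -1): F = (-9.0000, 2.2500, -2.0000).
Jacobian J = [[-y, -x + 4·z, 4·y + 8·z], [-2, 2·y, 0], [-2, 0, 4·z]].
At the point, J = [[-2.5000, -6.0000, 2.0000], [-2.0000, 5.0000, 0.0000], [-2.0000, 0.0000, -4.0000]] (det J = 118.0000).
Solving J·Δ = −F gives Δ = (-1.2373, -0.9449, 0.1186).
Then the next iterate is (x, y, z)₁ = (0.7627, 1.5551, -0.8814).

(0.7627, 1.5551, -0.8814)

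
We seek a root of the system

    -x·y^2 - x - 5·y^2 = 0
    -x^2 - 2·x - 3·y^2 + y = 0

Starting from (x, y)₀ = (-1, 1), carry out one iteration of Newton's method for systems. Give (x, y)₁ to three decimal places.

(-1.700, 0.800)

At (-1, 1): F = (-3.000, -1.000).
Jacobian J = [[-y^2 - 1, -2·x·y - 10·y], [-2·x - 2, -6·y + 1]].
At the point, J = [[-2.000, -8.000], [0.000, -5.000]] (det J = 10.000).
Solving J·Δ = −F gives Δ = (-0.700, -0.200).
Then the next iterate is (x, y)₁ = (-1.700, 0.800).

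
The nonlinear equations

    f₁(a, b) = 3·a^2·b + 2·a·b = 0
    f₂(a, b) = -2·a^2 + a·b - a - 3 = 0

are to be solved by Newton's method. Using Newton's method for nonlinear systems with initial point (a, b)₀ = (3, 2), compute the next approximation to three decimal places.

At (3, 2): F = (66.000, -18.000).
Jacobian J = [[6·a·b + 2·b, 3·a^2 + 2·a], [-4·a + b - 1, a]].
At the point, J = [[40.000, 33.000], [-11.000, 3.000]] (det J = 483.000).
Solving J·Δ = −F gives Δ = (-1.640, -0.012).
Then the next iterate is (a, b)₁ = (1.360, 1.988).

(1.360, 1.988)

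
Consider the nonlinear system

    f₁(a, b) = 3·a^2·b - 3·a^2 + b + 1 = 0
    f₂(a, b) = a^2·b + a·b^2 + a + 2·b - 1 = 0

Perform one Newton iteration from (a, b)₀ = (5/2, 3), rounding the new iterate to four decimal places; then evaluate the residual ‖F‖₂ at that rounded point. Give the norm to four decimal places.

11.0702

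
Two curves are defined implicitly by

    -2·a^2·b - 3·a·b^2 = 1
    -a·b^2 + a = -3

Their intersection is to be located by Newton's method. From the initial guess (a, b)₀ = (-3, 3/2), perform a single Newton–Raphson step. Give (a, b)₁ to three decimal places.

(-1.840, 0.911)

At (-3, 3/2): F = (-7.750, 6.750).
Jacobian J = [[-4·a·b - 3·b^2, -2·a^2 - 6·a·b], [-b^2 + 1, -2·a·b]].
At the point, J = [[11.250, 9.000], [-1.250, 9.000]] (det J = 112.500).
Solving J·Δ = −F gives Δ = (1.160, -0.589).
Then the next iterate is (a, b)₁ = (-1.840, 0.911).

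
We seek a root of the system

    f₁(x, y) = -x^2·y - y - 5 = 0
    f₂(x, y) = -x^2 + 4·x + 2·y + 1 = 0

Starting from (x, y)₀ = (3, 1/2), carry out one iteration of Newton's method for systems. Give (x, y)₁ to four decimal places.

At (3, 1/2): F = (-10.0000, 5.0000).
Jacobian J = [[-2·x·y, -x^2 - 1], [-2·x + 4, 2]].
At the point, J = [[-3.0000, -10.0000], [-2.0000, 2.0000]] (det J = -26.0000).
Solving J·Δ = −F gives Δ = (1.1538, -1.3462).
Then the next iterate is (x, y)₁ = (4.1538, -0.8462).

(4.1538, -0.8462)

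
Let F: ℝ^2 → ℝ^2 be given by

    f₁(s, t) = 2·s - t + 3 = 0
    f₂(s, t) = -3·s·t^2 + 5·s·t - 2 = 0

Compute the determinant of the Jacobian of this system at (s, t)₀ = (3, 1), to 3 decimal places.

J = [[2, -1], [-3·t^2 + 5·t, -6·s·t + 5·s]].
At the point, J = [[2.000, -1.000], [2.000, -3.000]].
det J = -4.000.

-4.000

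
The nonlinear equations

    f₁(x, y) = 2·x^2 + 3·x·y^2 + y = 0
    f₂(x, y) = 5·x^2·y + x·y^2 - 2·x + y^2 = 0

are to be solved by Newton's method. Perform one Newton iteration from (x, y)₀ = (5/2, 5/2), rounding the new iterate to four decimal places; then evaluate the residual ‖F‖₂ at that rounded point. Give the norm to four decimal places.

At (5/2, 5/2): F = (61.8750, 95.0000).
Jacobian J = [[4·x + 3·y^2, 6·x·y + 1], [10·x·y + y^2 - 2, 5·x^2 + 2·x·y + 2·y]].
At the point, J = [[28.7500, 38.5000], [66.7500, 48.7500]] (det J = -1168.3125).
Solving J·Δ = −F gives Δ = (-0.5487, -1.1974).
Then the next iterate is (x, y)₁ = (1.9513, 1.3026).
Re-evaluating at (1.9513, 1.3026): F = (18.850446, 25.903782), so ‖F‖₂ = 32.0366.

32.0366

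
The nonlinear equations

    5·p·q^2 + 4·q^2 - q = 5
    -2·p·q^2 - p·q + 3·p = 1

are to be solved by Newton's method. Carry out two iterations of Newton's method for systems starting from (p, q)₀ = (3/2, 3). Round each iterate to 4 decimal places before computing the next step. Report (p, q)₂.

At (3/2, 3): F = (95.5000, -28.0000).
Jacobian J = [[5·q^2, 10·p·q + 8·q - 1], [-2·q^2 - q + 3, -4·p·q - p]].
At the point, J = [[45.0000, 68.0000], [-18.0000, -19.5000]] (det J = 346.5000).
Solving J·Δ = −F gives Δ = (-0.1205, -1.3247).
Then the next iterate is (p, q)₁ = (1.3795, 1.6753).
Round to (1.3795, 1.6753) and repeat: F = (23.909951, -6.916069), J = [[14.033150, 35.513164], [-4.288560, -10.623805]].
Δ = (2.6138, -1.7061), so (p, q)₂ = (3.9933, -0.0308).

(3.9933, -0.0308)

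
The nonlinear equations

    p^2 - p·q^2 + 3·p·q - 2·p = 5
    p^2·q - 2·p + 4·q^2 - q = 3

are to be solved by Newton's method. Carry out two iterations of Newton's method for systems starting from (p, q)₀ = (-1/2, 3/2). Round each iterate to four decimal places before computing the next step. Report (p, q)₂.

At (-1/2, 3/2): F = (-4.8750, 5.8750).
Jacobian J = [[2·p - q^2 + 3·q - 2, -2·p·q + 3·p], [2·p·q - 2, p^2 + 8·q - 1]].
At the point, J = [[-0.7500, 0.0000], [-3.5000, 11.2500]] (det J = -8.4375).
Solving J·Δ = −F gives Δ = (-6.5000, -2.5444).
Then the next iterate is (p, q)₁ = (-7.0000, -1.0444).
Round to (-7.0000, -1.0444) and repeat: F = (87.567800, -34.768115), J = [[-20.223971, -35.6216], [12.6216, 39.6448]].
Δ = (6.3409, -1.1418), so (p, q)₂ = (-0.6591, -2.1862).

(-0.6591, -2.1862)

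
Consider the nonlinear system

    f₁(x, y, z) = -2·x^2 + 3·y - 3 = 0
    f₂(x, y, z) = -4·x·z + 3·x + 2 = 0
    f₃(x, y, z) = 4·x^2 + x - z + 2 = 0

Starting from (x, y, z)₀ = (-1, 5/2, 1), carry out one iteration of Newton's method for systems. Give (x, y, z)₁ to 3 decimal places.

(-0.345, 0.793, 0.414)

At (-1, 5/2, 1): F = (2.500, 3.000, 4.000).
Jacobian J = [[-4·x, 3, 0], [-4·z + 3, 0, -4·x], [8·x + 1, 0, -1]].
At the point, J = [[4.000, 3.000, 0.000], [-1.000, 0.000, 4.000], [-7.000, 0.000, -1.000]] (det J = -87.000).
Solving J·Δ = −F gives Δ = (0.655, -1.707, -0.586).
Then the next iterate is (x, y, z)₁ = (-0.345, 0.793, 0.414).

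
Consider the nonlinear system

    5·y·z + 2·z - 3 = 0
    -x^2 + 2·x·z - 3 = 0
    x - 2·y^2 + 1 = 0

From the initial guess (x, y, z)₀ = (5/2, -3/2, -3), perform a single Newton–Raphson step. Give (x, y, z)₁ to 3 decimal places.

(0.867, -1.061, -1.742)

At (5/2, -3/2, -3): F = (13.500, -24.250, -1.000).
Jacobian J = [[0, 5·z, 5·y + 2], [-2·x + 2·z, 0, 2·x], [1, -4·y, 0]].
At the point, J = [[0.000, -15.000, -5.500], [-11.000, 0.000, 5.000], [1.000, 6.000, 0.000]] (det J = 288.000).
Solving J·Δ = −F gives Δ = (-1.633, 0.439, 1.258).
Then the next iterate is (x, y, z)₁ = (0.867, -1.061, -1.742).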